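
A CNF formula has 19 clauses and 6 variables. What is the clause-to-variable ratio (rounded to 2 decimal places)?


Clause-to-variable ratio = clauses / variables.
19 / 6 = 3.17.

3.17


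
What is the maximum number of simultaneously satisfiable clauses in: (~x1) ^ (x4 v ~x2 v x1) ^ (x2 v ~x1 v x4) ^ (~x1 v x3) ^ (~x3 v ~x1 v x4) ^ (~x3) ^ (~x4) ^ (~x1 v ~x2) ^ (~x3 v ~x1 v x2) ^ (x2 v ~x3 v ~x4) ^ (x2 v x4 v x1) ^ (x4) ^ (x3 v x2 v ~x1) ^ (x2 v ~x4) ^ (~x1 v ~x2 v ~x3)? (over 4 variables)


Enumerate all 16 truth assignments.
For each, count how many of the 15 clauses are satisfied.
The formula is not fully satisfiable, so the maximum is below 15.
Maximum simultaneously satisfiable clauses = 14.

14


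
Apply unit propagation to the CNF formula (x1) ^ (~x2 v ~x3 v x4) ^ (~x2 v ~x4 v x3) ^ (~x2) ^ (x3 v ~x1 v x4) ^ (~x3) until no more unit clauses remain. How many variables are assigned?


Unit propagation repeatedly assigns the literal in any unit clause, then simplifies.
Assignments in order: x1 = T, x2 = F, x3 = F, x4 = T.
No further unit clauses remain.
Total variables assigned = 4.

4


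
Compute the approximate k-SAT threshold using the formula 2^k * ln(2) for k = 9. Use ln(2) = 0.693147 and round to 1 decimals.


Using the asymptotic formula: threshold ~ 2^k * ln(2).
2^9 = 512.
512 * 0.693147 = 354.9.

354.9


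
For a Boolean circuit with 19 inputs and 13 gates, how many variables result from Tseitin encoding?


The Tseitin transformation introduces one auxiliary variable per gate.
Total variables = inputs + gates = 19 + 13 = 32.

32


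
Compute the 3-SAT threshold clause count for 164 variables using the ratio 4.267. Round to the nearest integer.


The 3-SAT phase transition occurs at approximately 4.267 clauses per variable.
m = 4.267 * 164 = 699.788.
Rounded to nearest integer: 700.

700


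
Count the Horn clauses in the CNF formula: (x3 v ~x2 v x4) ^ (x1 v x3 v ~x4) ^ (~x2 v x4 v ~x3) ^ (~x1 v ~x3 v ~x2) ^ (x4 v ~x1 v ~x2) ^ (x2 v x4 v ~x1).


A Horn clause has at most one positive literal.
Clause 1: 2 positive lit(s) -> not Horn
Clause 2: 2 positive lit(s) -> not Horn
Clause 3: 1 positive lit(s) -> Horn
Clause 4: 0 positive lit(s) -> Horn
Clause 5: 1 positive lit(s) -> Horn
Clause 6: 2 positive lit(s) -> not Horn
Total Horn clauses = 3.

3


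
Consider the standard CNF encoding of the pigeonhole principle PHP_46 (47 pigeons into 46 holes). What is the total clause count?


The PHP encoding has two parts:
1) At-least-one-hole clauses: 47 (one per pigeon, each with 46 literals).
2) At-most-one-pigeon-per-hole clauses: 46 holes * C(47,2) = 46 * 1081 = 49726.
Total clauses = 47 + 49726 = 49773.

49773


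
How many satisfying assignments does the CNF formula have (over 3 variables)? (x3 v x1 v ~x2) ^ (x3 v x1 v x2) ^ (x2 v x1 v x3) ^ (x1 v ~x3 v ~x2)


Enumerate all 8 truth assignments over 3 variables.
Test each against every clause.
Satisfying assignments found: 5.

5


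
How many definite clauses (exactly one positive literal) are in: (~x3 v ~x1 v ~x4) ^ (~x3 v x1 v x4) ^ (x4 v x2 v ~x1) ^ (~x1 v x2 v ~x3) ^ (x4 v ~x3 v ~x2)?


A definite clause has exactly one positive literal.
Clause 1: 0 positive -> not definite
Clause 2: 2 positive -> not definite
Clause 3: 2 positive -> not definite
Clause 4: 1 positive -> definite
Clause 5: 1 positive -> definite
Definite clause count = 2.

2


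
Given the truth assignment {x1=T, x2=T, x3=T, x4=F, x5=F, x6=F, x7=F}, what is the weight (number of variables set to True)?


The weight is the number of variables assigned True.
True variables: x1, x2, x3.
Weight = 3.

3


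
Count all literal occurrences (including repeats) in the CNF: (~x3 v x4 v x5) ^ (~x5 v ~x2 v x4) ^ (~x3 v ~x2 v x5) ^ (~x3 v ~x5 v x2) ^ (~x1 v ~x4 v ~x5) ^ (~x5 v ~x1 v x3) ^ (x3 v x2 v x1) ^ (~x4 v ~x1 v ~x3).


Clause lengths: 3, 3, 3, 3, 3, 3, 3, 3.
Sum = 3 + 3 + 3 + 3 + 3 + 3 + 3 + 3 = 24.

24


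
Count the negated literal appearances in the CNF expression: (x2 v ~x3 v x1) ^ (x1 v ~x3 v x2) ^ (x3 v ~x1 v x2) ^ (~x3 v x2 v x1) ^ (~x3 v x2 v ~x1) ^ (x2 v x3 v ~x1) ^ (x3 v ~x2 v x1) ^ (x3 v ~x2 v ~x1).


Scan each clause for negated literals.
Clause 1: 1 negative; Clause 2: 1 negative; Clause 3: 1 negative; Clause 4: 1 negative; Clause 5: 2 negative; Clause 6: 1 negative; Clause 7: 1 negative; Clause 8: 2 negative.
Total negative literal occurrences = 10.

10


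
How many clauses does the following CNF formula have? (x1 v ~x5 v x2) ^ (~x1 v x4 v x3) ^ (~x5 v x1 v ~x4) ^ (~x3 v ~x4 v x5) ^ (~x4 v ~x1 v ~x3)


Each group enclosed in parentheses joined by ^ is one clause.
Counting the conjuncts: 5 clauses.

5


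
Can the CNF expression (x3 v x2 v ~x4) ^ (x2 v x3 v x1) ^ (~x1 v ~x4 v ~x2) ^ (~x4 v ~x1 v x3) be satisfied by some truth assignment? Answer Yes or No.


Check all 16 possible truth assignments.
Number of satisfying assignments found: 11.
The formula is satisfiable.

Yes


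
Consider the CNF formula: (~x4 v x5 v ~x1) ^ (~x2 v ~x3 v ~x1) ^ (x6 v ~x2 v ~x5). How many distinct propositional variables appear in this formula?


Identify each distinct variable in the formula.
Variables found: x1, x2, x3, x4, x5, x6.
Total distinct variables = 6.

6


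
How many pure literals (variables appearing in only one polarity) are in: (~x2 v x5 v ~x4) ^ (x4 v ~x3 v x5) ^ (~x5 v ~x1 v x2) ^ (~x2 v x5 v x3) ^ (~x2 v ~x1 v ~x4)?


A pure literal appears in only one polarity across all clauses.
Pure literals: x1 (negative only).
Count = 1.

1


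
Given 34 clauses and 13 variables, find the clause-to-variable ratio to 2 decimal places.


Clause-to-variable ratio = clauses / variables.
34 / 13 = 2.62.

2.62


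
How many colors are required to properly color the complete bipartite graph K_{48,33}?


K_{48,33} is bipartite by definition: the two parts are independent sets, with every edge crossing between them.
Color all vertices in one part with color 1 and all vertices in the other part with color 2.
Since the graph has at least one edge, one color does not suffice.
Chromatic number = 2.

2


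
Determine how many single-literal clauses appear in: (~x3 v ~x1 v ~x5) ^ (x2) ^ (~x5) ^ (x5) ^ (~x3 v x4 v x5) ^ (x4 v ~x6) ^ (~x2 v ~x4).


A unit clause contains exactly one literal.
Unit clauses found: (x2), (~x5), (x5).
Count = 3.

3


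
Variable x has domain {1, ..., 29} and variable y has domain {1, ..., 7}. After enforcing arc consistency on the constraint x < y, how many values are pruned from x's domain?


For the constraint x < y, x needs a supporting value in y's domain.
x can be at most 6 (one less than y's maximum).
Valid x values from domain: 6 out of 29.
Pruned = 29 - 6 = 23.

23


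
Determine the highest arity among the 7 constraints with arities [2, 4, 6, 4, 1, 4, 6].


The arities are: 2, 4, 6, 4, 1, 4, 6.
Scan for the maximum value.
Maximum arity = 6.

6


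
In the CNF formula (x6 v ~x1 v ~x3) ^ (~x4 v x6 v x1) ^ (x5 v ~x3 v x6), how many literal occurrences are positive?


Scan each clause for unnegated literals.
Clause 1: 1 positive; Clause 2: 2 positive; Clause 3: 2 positive.
Total positive literal occurrences = 5.

5


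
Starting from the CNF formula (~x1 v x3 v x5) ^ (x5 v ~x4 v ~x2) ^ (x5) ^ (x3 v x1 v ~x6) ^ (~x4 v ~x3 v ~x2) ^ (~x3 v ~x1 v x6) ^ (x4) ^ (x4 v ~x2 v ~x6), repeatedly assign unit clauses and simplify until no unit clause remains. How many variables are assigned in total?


Unit propagation repeatedly assigns the literal in any unit clause, then simplifies.
Assignments in order: x5 = T, x4 = T.
No further unit clauses remain.
Total variables assigned = 2.

2


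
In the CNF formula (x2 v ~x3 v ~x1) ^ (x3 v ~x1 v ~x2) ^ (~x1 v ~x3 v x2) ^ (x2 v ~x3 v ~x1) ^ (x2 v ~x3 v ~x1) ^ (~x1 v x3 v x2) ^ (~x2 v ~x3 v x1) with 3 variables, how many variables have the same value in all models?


Find all satisfying assignments: 4 model(s).
Check which variables have the same value in every model.
No variable is fixed across all models.
Backbone size = 0.

0


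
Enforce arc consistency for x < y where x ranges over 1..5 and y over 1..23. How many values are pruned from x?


For the constraint x < y, x needs a supporting value in y's domain.
x can be at most 22 (one less than y's maximum).
Valid x values from domain: 5 out of 5.
Pruned = 5 - 5 = 0.

0


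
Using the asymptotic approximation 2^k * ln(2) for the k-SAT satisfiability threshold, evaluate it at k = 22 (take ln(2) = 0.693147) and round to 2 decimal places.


Using the asymptotic formula: threshold ~ 2^k * ln(2).
2^22 = 4194304.
4194304 * 0.693147 = 2907269.23.

2907269.23


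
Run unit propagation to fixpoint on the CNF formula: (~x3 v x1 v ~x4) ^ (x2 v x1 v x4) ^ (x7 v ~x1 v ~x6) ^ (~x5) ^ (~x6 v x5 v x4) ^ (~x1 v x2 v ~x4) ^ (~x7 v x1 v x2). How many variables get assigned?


Unit propagation repeatedly assigns the literal in any unit clause, then simplifies.
Assignments in order: x5 = F.
No further unit clauses remain.
Total variables assigned = 1.

1


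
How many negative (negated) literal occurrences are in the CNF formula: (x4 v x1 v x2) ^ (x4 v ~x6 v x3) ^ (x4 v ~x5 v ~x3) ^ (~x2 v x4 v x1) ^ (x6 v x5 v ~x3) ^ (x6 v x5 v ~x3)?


Scan each clause for negated literals.
Clause 1: 0 negative; Clause 2: 1 negative; Clause 3: 2 negative; Clause 4: 1 negative; Clause 5: 1 negative; Clause 6: 1 negative.
Total negative literal occurrences = 6.

6


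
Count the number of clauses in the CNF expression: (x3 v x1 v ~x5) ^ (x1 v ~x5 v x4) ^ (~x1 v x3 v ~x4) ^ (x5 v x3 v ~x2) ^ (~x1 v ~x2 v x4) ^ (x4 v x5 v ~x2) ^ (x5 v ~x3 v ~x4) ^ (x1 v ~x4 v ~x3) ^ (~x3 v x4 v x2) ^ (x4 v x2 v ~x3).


Each group enclosed in parentheses joined by ^ is one clause.
Counting the conjuncts: 10 clauses.

10


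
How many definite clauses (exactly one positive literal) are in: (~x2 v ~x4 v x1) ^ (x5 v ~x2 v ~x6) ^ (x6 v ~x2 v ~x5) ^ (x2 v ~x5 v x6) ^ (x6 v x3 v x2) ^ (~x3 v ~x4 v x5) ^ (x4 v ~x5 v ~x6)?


A definite clause has exactly one positive literal.
Clause 1: 1 positive -> definite
Clause 2: 1 positive -> definite
Clause 3: 1 positive -> definite
Clause 4: 2 positive -> not definite
Clause 5: 3 positive -> not definite
Clause 6: 1 positive -> definite
Clause 7: 1 positive -> definite
Definite clause count = 5.

5


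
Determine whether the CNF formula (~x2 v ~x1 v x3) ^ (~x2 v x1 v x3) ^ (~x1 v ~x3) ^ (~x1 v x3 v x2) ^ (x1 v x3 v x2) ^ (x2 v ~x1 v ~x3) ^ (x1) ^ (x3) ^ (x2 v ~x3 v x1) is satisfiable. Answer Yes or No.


Check all 8 possible truth assignments.
Number of satisfying assignments found: 0.
The formula is unsatisfiable.

No


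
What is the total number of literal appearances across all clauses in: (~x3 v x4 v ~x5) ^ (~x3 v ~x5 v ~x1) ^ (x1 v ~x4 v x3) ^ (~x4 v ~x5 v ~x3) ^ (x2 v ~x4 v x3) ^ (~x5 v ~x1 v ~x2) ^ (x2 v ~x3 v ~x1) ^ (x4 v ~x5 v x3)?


Clause lengths: 3, 3, 3, 3, 3, 3, 3, 3.
Sum = 3 + 3 + 3 + 3 + 3 + 3 + 3 + 3 = 24.

24


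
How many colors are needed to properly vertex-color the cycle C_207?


An odd cycle cannot be 2-colored: alternating two colors around the cycle returns to the start with a conflict.
Since 207 is odd, three colors are required (and three suffice).
Chromatic number = 3.

3


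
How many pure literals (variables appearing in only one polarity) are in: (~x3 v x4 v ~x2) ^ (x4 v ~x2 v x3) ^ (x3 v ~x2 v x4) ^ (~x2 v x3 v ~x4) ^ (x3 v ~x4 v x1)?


A pure literal appears in only one polarity across all clauses.
Pure literals: x1 (positive only), x2 (negative only).
Count = 2.

2


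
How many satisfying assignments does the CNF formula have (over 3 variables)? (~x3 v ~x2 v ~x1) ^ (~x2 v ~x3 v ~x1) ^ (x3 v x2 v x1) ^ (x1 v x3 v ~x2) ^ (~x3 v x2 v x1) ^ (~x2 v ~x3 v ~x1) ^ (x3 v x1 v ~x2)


Enumerate all 8 truth assignments over 3 variables.
Test each against every clause.
Satisfying assignments found: 4.

4


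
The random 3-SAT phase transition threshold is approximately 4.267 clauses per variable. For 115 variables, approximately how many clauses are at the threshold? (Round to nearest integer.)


The 3-SAT phase transition occurs at approximately 4.267 clauses per variable.
m = 4.267 * 115 = 490.705.
Rounded to nearest integer: 491.

491


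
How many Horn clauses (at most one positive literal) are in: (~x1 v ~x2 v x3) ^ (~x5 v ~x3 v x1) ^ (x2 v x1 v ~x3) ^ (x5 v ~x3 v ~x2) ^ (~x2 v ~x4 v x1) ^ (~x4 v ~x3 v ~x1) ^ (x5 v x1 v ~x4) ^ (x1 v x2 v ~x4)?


A Horn clause has at most one positive literal.
Clause 1: 1 positive lit(s) -> Horn
Clause 2: 1 positive lit(s) -> Horn
Clause 3: 2 positive lit(s) -> not Horn
Clause 4: 1 positive lit(s) -> Horn
Clause 5: 1 positive lit(s) -> Horn
Clause 6: 0 positive lit(s) -> Horn
Clause 7: 2 positive lit(s) -> not Horn
Clause 8: 2 positive lit(s) -> not Horn
Total Horn clauses = 5.

5


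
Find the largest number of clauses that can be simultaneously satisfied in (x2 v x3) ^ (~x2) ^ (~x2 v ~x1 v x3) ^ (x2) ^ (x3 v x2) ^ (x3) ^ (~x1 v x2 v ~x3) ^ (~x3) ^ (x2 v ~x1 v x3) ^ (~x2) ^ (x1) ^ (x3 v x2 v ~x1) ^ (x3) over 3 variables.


Enumerate all 8 truth assignments.
For each, count how many of the 13 clauses are satisfied.
The formula is not fully satisfiable, so the maximum is below 13.
Maximum simultaneously satisfiable clauses = 10.

10


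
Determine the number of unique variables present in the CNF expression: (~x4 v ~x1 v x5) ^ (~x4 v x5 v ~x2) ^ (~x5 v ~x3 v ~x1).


Identify each distinct variable in the formula.
Variables found: x1, x2, x3, x4, x5.
Total distinct variables = 5.

5


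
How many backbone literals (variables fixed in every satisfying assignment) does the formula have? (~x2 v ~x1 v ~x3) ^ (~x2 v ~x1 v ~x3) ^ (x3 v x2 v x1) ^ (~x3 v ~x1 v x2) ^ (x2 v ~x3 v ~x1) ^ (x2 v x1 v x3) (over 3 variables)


Find all satisfying assignments: 5 model(s).
Check which variables have the same value in every model.
No variable is fixed across all models.
Backbone size = 0.

0


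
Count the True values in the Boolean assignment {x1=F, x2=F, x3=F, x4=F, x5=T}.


The weight is the number of variables assigned True.
True variables: x5.
Weight = 1.

1


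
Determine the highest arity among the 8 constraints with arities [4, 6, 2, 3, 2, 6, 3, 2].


The arities are: 4, 6, 2, 3, 2, 6, 3, 2.
Scan for the maximum value.
Maximum arity = 6.

6


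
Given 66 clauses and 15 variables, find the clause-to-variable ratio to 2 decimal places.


Clause-to-variable ratio = clauses / variables.
66 / 15 = 4.4.

4.4


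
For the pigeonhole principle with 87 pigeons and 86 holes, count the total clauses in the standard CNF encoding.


The PHP encoding has two parts:
1) At-least-one-hole clauses: 87 (one per pigeon, each with 86 literals).
2) At-most-one-pigeon-per-hole clauses: 86 holes * C(87,2) = 86 * 3741 = 321726.
Total clauses = 87 + 321726 = 321813.

321813


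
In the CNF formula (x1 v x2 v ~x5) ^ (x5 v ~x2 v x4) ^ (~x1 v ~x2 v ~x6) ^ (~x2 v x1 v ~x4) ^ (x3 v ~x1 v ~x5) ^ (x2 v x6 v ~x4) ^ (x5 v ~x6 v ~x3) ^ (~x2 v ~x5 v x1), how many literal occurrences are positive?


Scan each clause for unnegated literals.
Clause 1: 2 positive; Clause 2: 2 positive; Clause 3: 0 positive; Clause 4: 1 positive; Clause 5: 1 positive; Clause 6: 2 positive; Clause 7: 1 positive; Clause 8: 1 positive.
Total positive literal occurrences = 10.

10


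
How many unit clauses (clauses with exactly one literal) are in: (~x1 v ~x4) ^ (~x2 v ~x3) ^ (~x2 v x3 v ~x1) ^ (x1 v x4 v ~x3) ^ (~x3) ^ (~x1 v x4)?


A unit clause contains exactly one literal.
Unit clauses found: (~x3).
Count = 1.

1


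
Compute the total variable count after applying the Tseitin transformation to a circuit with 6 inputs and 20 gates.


The Tseitin transformation introduces one auxiliary variable per gate.
Total variables = inputs + gates = 6 + 20 = 26.

26


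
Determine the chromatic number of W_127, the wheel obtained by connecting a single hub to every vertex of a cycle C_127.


W_127 consists of the cycle C_127 together with a hub vertex adjacent to every cycle vertex.
The cycle C_127 needs 3 colors (odd cycle -> 3).
The hub is adjacent to every cycle vertex, so it must receive a new color distinct from all of them.
Chromatic number = 3 + 1 = 4.

4


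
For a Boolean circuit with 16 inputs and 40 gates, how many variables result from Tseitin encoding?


The Tseitin transformation introduces one auxiliary variable per gate.
Total variables = inputs + gates = 16 + 40 = 56.

56


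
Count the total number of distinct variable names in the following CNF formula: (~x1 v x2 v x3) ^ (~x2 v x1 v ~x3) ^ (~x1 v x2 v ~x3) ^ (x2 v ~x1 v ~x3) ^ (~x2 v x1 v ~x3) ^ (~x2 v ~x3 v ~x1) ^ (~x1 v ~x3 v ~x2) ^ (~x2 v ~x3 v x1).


Identify each distinct variable in the formula.
Variables found: x1, x2, x3.
Total distinct variables = 3.

3


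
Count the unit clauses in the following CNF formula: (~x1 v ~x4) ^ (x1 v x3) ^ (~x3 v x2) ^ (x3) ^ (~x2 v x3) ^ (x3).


A unit clause contains exactly one literal.
Unit clauses found: (x3), (x3).
Count = 2.

2


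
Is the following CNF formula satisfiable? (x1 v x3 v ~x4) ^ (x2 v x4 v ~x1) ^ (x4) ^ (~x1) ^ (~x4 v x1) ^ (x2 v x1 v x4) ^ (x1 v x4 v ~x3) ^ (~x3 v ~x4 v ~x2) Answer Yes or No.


Check all 16 possible truth assignments.
Number of satisfying assignments found: 0.
The formula is unsatisfiable.

No


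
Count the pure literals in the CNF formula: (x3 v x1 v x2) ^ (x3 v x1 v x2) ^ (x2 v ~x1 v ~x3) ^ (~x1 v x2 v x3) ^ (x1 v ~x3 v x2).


A pure literal appears in only one polarity across all clauses.
Pure literals: x2 (positive only).
Count = 1.

1


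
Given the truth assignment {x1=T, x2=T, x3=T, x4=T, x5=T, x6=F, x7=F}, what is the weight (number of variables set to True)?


The weight is the number of variables assigned True.
True variables: x1, x2, x3, x4, x5.
Weight = 5.

5


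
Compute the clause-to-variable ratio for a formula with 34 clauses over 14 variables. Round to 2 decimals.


Clause-to-variable ratio = clauses / variables.
34 / 14 = 2.43.

2.43


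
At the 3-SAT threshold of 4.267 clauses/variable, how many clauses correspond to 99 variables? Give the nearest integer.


The 3-SAT phase transition occurs at approximately 4.267 clauses per variable.
m = 4.267 * 99 = 422.433.
Rounded to nearest integer: 422.

422


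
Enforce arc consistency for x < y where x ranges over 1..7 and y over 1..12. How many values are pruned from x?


For the constraint x < y, x needs a supporting value in y's domain.
x can be at most 11 (one less than y's maximum).
Valid x values from domain: 7 out of 7.
Pruned = 7 - 7 = 0.

0


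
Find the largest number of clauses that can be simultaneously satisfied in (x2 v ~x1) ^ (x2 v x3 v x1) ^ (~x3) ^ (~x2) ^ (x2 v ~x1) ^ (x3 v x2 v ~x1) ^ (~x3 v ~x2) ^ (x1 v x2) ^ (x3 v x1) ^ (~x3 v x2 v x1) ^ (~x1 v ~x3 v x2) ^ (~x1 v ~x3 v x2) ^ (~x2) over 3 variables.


Enumerate all 8 truth assignments.
For each, count how many of the 13 clauses are satisfied.
The formula is not fully satisfiable, so the maximum is below 13.
Maximum simultaneously satisfiable clauses = 11.

11


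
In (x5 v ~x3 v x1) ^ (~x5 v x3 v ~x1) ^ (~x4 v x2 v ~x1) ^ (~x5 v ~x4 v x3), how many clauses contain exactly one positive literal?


A definite clause has exactly one positive literal.
Clause 1: 2 positive -> not definite
Clause 2: 1 positive -> definite
Clause 3: 1 positive -> definite
Clause 4: 1 positive -> definite
Definite clause count = 3.

3


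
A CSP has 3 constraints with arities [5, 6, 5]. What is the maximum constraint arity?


The arities are: 5, 6, 5.
Scan for the maximum value.
Maximum arity = 6.

6


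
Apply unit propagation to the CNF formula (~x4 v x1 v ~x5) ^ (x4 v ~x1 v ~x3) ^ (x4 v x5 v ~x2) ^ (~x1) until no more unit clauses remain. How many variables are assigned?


Unit propagation repeatedly assigns the literal in any unit clause, then simplifies.
Assignments in order: x1 = F.
No further unit clauses remain.
Total variables assigned = 1.

1


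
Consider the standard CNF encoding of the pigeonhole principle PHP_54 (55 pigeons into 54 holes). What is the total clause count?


The PHP encoding has two parts:
1) At-least-one-hole clauses: 55 (one per pigeon, each with 54 literals).
2) At-most-one-pigeon-per-hole clauses: 54 holes * C(55,2) = 54 * 1485 = 80190.
Total clauses = 55 + 80190 = 80245.

80245


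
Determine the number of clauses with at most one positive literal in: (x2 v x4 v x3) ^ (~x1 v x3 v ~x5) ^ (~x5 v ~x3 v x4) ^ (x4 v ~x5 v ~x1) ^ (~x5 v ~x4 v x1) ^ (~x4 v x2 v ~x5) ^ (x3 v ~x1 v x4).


A Horn clause has at most one positive literal.
Clause 1: 3 positive lit(s) -> not Horn
Clause 2: 1 positive lit(s) -> Horn
Clause 3: 1 positive lit(s) -> Horn
Clause 4: 1 positive lit(s) -> Horn
Clause 5: 1 positive lit(s) -> Horn
Clause 6: 1 positive lit(s) -> Horn
Clause 7: 2 positive lit(s) -> not Horn
Total Horn clauses = 5.

5


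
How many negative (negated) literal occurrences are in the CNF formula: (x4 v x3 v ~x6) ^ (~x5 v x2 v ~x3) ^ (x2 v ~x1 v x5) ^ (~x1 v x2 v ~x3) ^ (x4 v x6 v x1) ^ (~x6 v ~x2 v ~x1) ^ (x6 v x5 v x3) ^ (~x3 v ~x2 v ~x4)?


Scan each clause for negated literals.
Clause 1: 1 negative; Clause 2: 2 negative; Clause 3: 1 negative; Clause 4: 2 negative; Clause 5: 0 negative; Clause 6: 3 negative; Clause 7: 0 negative; Clause 8: 3 negative.
Total negative literal occurrences = 12.

12


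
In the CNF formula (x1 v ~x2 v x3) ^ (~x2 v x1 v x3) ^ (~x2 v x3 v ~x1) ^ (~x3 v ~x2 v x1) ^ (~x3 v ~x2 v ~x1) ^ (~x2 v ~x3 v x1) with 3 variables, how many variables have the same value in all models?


Find all satisfying assignments: 4 model(s).
Check which variables have the same value in every model.
Fixed variables: x2=F.
Backbone size = 1.

1


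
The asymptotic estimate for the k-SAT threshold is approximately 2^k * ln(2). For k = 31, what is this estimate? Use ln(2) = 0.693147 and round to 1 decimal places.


Using the asymptotic formula: threshold ~ 2^k * ln(2).
2^31 = 2147483648.
2147483648 * 0.693147 = 1488521848.2.

1488521848.2


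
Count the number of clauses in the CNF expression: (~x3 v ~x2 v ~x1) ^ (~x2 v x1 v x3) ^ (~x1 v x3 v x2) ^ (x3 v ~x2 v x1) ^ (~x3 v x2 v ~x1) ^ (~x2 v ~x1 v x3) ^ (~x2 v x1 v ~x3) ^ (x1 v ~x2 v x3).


Each group enclosed in parentheses joined by ^ is one clause.
Counting the conjuncts: 8 clauses.

8


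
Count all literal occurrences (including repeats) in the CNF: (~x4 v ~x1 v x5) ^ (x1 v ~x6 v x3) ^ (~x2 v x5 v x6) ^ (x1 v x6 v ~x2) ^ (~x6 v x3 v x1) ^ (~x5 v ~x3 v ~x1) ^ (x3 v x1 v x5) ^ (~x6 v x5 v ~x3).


Clause lengths: 3, 3, 3, 3, 3, 3, 3, 3.
Sum = 3 + 3 + 3 + 3 + 3 + 3 + 3 + 3 = 24.

24


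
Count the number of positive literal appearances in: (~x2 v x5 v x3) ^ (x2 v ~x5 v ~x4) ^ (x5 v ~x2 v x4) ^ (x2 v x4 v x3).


Scan each clause for unnegated literals.
Clause 1: 2 positive; Clause 2: 1 positive; Clause 3: 2 positive; Clause 4: 3 positive.
Total positive literal occurrences = 8.

8


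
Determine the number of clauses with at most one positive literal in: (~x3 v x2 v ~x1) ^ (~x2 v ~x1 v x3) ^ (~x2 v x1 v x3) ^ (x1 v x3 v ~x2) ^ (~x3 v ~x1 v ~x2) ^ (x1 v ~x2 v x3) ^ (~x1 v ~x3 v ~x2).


A Horn clause has at most one positive literal.
Clause 1: 1 positive lit(s) -> Horn
Clause 2: 1 positive lit(s) -> Horn
Clause 3: 2 positive lit(s) -> not Horn
Clause 4: 2 positive lit(s) -> not Horn
Clause 5: 0 positive lit(s) -> Horn
Clause 6: 2 positive lit(s) -> not Horn
Clause 7: 0 positive lit(s) -> Horn
Total Horn clauses = 4.

4


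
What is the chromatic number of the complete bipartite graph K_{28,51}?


K_{28,51} is bipartite by definition: the two parts are independent sets, with every edge crossing between them.
Color all vertices in one part with color 1 and all vertices in the other part with color 2.
Since the graph has at least one edge, one color does not suffice.
Chromatic number = 2.

2


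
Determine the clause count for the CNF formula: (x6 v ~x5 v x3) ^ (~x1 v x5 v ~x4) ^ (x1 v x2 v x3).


Each group enclosed in parentheses joined by ^ is one clause.
Counting the conjuncts: 3 clauses.

3


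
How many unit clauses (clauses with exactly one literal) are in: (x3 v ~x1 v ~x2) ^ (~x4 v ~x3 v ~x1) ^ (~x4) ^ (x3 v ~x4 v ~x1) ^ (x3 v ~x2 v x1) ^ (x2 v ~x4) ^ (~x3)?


A unit clause contains exactly one literal.
Unit clauses found: (~x4), (~x3).
Count = 2.

2


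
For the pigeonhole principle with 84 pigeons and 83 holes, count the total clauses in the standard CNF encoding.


The PHP encoding has two parts:
1) At-least-one-hole clauses: 84 (one per pigeon, each with 83 literals).
2) At-most-one-pigeon-per-hole clauses: 83 holes * C(84,2) = 83 * 3486 = 289338.
Total clauses = 84 + 289338 = 289422.

289422


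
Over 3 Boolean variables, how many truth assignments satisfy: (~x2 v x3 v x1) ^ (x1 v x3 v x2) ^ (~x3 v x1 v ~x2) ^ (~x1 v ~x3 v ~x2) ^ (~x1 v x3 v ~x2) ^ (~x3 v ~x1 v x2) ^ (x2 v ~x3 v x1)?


Enumerate all 8 truth assignments over 3 variables.
Test each against every clause.
Satisfying assignments found: 1.

1


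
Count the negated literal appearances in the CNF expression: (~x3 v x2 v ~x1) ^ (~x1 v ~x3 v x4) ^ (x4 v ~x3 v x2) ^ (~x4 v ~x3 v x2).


Scan each clause for negated literals.
Clause 1: 2 negative; Clause 2: 2 negative; Clause 3: 1 negative; Clause 4: 2 negative.
Total negative literal occurrences = 7.

7


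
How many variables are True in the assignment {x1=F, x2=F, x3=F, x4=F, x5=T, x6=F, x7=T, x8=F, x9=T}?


The weight is the number of variables assigned True.
True variables: x5, x7, x9.
Weight = 3.

3


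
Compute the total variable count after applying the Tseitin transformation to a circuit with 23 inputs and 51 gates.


The Tseitin transformation introduces one auxiliary variable per gate.
Total variables = inputs + gates = 23 + 51 = 74.

74


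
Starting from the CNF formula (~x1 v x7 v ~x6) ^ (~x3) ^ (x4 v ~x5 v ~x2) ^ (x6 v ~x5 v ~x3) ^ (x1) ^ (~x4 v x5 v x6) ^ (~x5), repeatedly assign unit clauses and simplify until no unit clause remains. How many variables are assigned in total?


Unit propagation repeatedly assigns the literal in any unit clause, then simplifies.
Assignments in order: x3 = F, x1 = T, x5 = F.
No further unit clauses remain.
Total variables assigned = 3.

3


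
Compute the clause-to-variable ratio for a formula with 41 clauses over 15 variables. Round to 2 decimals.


Clause-to-variable ratio = clauses / variables.
41 / 15 = 2.73.

2.73


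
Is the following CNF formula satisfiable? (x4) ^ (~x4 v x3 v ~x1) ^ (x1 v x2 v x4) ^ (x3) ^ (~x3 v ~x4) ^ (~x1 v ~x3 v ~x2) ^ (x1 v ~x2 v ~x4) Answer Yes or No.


Check all 16 possible truth assignments.
Number of satisfying assignments found: 0.
The formula is unsatisfiable.

No


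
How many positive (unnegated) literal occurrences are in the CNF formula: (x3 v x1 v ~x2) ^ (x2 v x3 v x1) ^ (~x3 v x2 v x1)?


Scan each clause for unnegated literals.
Clause 1: 2 positive; Clause 2: 3 positive; Clause 3: 2 positive.
Total positive literal occurrences = 7.

7


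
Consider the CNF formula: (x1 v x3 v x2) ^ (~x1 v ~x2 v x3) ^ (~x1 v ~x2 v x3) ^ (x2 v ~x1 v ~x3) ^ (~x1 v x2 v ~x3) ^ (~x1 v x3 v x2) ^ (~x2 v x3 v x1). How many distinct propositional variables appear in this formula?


Identify each distinct variable in the formula.
Variables found: x1, x2, x3.
Total distinct variables = 3.

3


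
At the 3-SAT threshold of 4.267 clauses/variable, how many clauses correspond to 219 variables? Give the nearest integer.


The 3-SAT phase transition occurs at approximately 4.267 clauses per variable.
m = 4.267 * 219 = 934.473.
Rounded to nearest integer: 934.

934


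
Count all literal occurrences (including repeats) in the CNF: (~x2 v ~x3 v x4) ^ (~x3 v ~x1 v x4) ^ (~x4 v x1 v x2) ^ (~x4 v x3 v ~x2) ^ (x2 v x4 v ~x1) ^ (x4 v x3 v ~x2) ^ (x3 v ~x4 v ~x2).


Clause lengths: 3, 3, 3, 3, 3, 3, 3.
Sum = 3 + 3 + 3 + 3 + 3 + 3 + 3 = 21.

21


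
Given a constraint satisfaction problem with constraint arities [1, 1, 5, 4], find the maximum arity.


The arities are: 1, 1, 5, 4.
Scan for the maximum value.
Maximum arity = 5.

5


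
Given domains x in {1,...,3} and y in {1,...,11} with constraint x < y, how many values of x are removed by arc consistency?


For the constraint x < y, x needs a supporting value in y's domain.
x can be at most 10 (one less than y's maximum).
Valid x values from domain: 3 out of 3.
Pruned = 3 - 3 = 0.

0


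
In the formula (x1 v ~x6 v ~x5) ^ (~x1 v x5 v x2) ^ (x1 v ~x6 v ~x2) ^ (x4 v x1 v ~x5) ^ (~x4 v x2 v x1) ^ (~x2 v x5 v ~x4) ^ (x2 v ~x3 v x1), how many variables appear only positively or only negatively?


A pure literal appears in only one polarity across all clauses.
Pure literals: x3 (negative only), x6 (negative only).
Count = 2.

2


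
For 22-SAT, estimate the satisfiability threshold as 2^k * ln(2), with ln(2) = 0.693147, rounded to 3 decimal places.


Using the asymptotic formula: threshold ~ 2^k * ln(2).
2^22 = 4194304.
4194304 * 0.693147 = 2907269.235.

2907269.235


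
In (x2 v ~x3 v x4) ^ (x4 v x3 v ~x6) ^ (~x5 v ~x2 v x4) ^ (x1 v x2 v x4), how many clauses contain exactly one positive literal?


A definite clause has exactly one positive literal.
Clause 1: 2 positive -> not definite
Clause 2: 2 positive -> not definite
Clause 3: 1 positive -> definite
Clause 4: 3 positive -> not definite
Definite clause count = 1.

1


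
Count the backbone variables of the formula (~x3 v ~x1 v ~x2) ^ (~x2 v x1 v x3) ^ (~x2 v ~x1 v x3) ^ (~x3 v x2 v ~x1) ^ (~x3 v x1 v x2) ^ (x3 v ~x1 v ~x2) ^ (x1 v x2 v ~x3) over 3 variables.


Find all satisfying assignments: 3 model(s).
Check which variables have the same value in every model.
No variable is fixed across all models.
Backbone size = 0.

0


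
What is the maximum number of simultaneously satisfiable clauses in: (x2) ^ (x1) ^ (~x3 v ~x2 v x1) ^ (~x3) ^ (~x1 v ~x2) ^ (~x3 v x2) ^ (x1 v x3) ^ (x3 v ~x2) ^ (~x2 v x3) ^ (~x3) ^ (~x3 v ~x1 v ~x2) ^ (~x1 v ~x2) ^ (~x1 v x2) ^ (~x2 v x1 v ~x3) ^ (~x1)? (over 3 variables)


Enumerate all 8 truth assignments.
For each, count how many of the 15 clauses are satisfied.
The formula is not fully satisfiable, so the maximum is below 15.
Maximum simultaneously satisfiable clauses = 12.

12


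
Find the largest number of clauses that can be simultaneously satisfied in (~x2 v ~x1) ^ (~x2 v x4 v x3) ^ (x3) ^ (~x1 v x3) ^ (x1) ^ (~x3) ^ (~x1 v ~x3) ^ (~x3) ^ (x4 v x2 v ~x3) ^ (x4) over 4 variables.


Enumerate all 16 truth assignments.
For each, count how many of the 10 clauses are satisfied.
The formula is not fully satisfiable, so the maximum is below 10.
Maximum simultaneously satisfiable clauses = 8.

8


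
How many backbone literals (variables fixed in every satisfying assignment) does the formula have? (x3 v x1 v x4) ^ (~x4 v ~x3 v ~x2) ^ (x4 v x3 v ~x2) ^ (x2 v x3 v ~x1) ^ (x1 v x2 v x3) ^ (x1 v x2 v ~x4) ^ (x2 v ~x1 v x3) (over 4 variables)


Find all satisfying assignments: 7 model(s).
Check which variables have the same value in every model.
No variable is fixed across all models.
Backbone size = 0.

0


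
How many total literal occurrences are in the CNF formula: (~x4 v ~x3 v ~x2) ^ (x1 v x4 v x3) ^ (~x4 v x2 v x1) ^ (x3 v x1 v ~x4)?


Clause lengths: 3, 3, 3, 3.
Sum = 3 + 3 + 3 + 3 = 12.

12


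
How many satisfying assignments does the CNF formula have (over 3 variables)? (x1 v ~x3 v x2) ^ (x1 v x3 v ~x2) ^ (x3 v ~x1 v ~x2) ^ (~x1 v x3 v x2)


Enumerate all 8 truth assignments over 3 variables.
Test each against every clause.
Satisfying assignments found: 4.

4


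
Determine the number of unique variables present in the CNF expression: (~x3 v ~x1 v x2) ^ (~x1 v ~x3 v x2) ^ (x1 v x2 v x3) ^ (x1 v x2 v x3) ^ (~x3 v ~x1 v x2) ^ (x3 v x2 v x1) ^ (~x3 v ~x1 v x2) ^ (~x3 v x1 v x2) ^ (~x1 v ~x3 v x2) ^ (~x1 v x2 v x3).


Identify each distinct variable in the formula.
Variables found: x1, x2, x3.
Total distinct variables = 3.

3


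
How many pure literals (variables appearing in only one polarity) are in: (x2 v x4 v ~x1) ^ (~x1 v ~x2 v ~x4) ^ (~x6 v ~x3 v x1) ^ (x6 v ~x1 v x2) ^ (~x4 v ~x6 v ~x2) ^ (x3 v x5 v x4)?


A pure literal appears in only one polarity across all clauses.
Pure literals: x5 (positive only).
Count = 1.

1


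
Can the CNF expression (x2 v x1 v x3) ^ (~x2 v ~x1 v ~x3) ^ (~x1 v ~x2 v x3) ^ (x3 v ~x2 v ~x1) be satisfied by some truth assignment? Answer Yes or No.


Check all 8 possible truth assignments.
Number of satisfying assignments found: 5.
The formula is satisfiable.

Yes


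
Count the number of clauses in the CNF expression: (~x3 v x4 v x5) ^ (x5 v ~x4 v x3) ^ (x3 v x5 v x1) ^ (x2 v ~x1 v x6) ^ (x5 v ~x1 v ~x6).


Each group enclosed in parentheses joined by ^ is one clause.
Counting the conjuncts: 5 clauses.

5


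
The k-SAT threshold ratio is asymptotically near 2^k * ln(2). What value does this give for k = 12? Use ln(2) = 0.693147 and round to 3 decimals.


Using the asymptotic formula: threshold ~ 2^k * ln(2).
2^12 = 4096.
4096 * 0.693147 = 2839.13.

2839.13


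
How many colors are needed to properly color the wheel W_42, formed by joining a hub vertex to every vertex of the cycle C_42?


W_42 consists of the cycle C_42 together with a hub vertex adjacent to every cycle vertex.
The cycle C_42 needs 2 colors (even cycle -> 2).
The hub is adjacent to every cycle vertex, so it must receive a new color distinct from all of them.
Chromatic number = 2 + 1 = 3.

3


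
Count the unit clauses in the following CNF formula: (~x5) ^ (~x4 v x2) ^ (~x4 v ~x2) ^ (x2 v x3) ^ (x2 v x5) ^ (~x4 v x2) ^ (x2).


A unit clause contains exactly one literal.
Unit clauses found: (~x5), (x2).
Count = 2.

2


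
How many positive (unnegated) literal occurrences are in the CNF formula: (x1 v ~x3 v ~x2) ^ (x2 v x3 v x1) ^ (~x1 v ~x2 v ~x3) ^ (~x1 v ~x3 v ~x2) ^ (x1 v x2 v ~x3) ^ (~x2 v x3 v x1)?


Scan each clause for unnegated literals.
Clause 1: 1 positive; Clause 2: 3 positive; Clause 3: 0 positive; Clause 4: 0 positive; Clause 5: 2 positive; Clause 6: 2 positive.
Total positive literal occurrences = 8.

8


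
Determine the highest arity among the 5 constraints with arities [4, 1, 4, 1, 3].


The arities are: 4, 1, 4, 1, 3.
Scan for the maximum value.
Maximum arity = 4.

4


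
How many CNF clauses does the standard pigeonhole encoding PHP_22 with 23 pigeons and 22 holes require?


The PHP encoding has two parts:
1) At-least-one-hole clauses: 23 (one per pigeon, each with 22 literals).
2) At-most-one-pigeon-per-hole clauses: 22 holes * C(23,2) = 22 * 253 = 5566.
Total clauses = 23 + 5566 = 5589.

5589


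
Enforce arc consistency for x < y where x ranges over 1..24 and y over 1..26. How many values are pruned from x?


For the constraint x < y, x needs a supporting value in y's domain.
x can be at most 25 (one less than y's maximum).
Valid x values from domain: 24 out of 24.
Pruned = 24 - 24 = 0.

0


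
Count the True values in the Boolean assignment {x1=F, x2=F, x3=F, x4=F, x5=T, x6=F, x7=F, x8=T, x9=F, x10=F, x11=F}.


The weight is the number of variables assigned True.
True variables: x5, x8.
Weight = 2.

2


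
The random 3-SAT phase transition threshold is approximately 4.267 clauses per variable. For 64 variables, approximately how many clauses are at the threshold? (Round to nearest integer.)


The 3-SAT phase transition occurs at approximately 4.267 clauses per variable.
m = 4.267 * 64 = 273.088.
Rounded to nearest integer: 273.

273


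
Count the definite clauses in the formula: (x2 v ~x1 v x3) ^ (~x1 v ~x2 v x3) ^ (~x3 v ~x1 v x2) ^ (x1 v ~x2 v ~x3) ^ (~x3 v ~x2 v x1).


A definite clause has exactly one positive literal.
Clause 1: 2 positive -> not definite
Clause 2: 1 positive -> definite
Clause 3: 1 positive -> definite
Clause 4: 1 positive -> definite
Clause 5: 1 positive -> definite
Definite clause count = 4.

4


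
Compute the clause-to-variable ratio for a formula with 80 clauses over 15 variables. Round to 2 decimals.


Clause-to-variable ratio = clauses / variables.
80 / 15 = 5.33.

5.33


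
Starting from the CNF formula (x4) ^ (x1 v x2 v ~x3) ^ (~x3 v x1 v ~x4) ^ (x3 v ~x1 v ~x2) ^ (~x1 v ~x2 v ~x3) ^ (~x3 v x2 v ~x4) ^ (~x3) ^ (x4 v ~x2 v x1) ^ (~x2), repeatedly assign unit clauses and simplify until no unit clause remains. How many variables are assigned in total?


Unit propagation repeatedly assigns the literal in any unit clause, then simplifies.
Assignments in order: x4 = T, x3 = F, x2 = F.
No further unit clauses remain.
Total variables assigned = 3.

3


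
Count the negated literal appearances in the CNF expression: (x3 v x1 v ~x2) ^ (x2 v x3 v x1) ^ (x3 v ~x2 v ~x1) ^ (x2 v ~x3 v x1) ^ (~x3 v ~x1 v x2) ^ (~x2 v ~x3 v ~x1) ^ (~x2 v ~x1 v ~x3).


Scan each clause for negated literals.
Clause 1: 1 negative; Clause 2: 0 negative; Clause 3: 2 negative; Clause 4: 1 negative; Clause 5: 2 negative; Clause 6: 3 negative; Clause 7: 3 negative.
Total negative literal occurrences = 12.

12


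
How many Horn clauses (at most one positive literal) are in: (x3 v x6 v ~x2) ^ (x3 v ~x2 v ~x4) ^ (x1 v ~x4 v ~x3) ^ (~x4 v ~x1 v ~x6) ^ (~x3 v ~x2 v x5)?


A Horn clause has at most one positive literal.
Clause 1: 2 positive lit(s) -> not Horn
Clause 2: 1 positive lit(s) -> Horn
Clause 3: 1 positive lit(s) -> Horn
Clause 4: 0 positive lit(s) -> Horn
Clause 5: 1 positive lit(s) -> Horn
Total Horn clauses = 4.

4


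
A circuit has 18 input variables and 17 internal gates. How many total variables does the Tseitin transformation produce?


The Tseitin transformation introduces one auxiliary variable per gate.
Total variables = inputs + gates = 18 + 17 = 35.

35


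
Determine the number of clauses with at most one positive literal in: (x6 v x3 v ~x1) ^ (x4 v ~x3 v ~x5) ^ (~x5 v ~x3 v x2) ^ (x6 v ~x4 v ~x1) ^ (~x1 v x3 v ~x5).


A Horn clause has at most one positive literal.
Clause 1: 2 positive lit(s) -> not Horn
Clause 2: 1 positive lit(s) -> Horn
Clause 3: 1 positive lit(s) -> Horn
Clause 4: 1 positive lit(s) -> Horn
Clause 5: 1 positive lit(s) -> Horn
Total Horn clauses = 4.

4


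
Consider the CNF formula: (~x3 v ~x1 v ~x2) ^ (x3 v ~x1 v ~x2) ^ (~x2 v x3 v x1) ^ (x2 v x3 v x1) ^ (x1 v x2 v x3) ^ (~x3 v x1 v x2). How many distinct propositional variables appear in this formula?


Identify each distinct variable in the formula.
Variables found: x1, x2, x3.
Total distinct variables = 3.

3


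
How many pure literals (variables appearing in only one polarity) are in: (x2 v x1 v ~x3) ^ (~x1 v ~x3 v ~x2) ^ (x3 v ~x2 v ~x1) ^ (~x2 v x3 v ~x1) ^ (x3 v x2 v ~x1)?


A pure literal appears in only one polarity across all clauses.
No pure literals found.
Count = 0.

0


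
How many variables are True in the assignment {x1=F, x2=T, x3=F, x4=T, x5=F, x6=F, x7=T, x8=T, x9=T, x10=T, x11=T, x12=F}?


The weight is the number of variables assigned True.
True variables: x2, x4, x7, x8, x9, x10, x11.
Weight = 7.

7


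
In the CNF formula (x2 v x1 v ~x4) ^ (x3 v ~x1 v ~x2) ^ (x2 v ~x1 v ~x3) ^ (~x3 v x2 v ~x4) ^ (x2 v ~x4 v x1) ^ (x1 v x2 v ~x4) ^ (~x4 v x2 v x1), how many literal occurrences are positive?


Scan each clause for unnegated literals.
Clause 1: 2 positive; Clause 2: 1 positive; Clause 3: 1 positive; Clause 4: 1 positive; Clause 5: 2 positive; Clause 6: 2 positive; Clause 7: 2 positive.
Total positive literal occurrences = 11.

11


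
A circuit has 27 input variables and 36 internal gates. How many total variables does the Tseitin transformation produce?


The Tseitin transformation introduces one auxiliary variable per gate.
Total variables = inputs + gates = 27 + 36 = 63.

63


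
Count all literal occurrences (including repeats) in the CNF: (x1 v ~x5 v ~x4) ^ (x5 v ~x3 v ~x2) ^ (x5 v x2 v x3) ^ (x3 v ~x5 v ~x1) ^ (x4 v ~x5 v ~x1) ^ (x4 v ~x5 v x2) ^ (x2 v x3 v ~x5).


Clause lengths: 3, 3, 3, 3, 3, 3, 3.
Sum = 3 + 3 + 3 + 3 + 3 + 3 + 3 = 21.

21
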